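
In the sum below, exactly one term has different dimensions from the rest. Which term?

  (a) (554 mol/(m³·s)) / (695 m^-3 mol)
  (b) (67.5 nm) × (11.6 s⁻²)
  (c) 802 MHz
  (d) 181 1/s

(b)

Reduce each to base SI dimensions:
  (a) [m⁻³·s⁻¹·mol] / [m⁻³·mol] = s⁻¹
  (b) [m] · [s⁻²] = m·s⁻²
  (c) Hz = s⁻¹
  (d) s⁻¹
All reduce to s⁻¹ except (b), which is m·s⁻².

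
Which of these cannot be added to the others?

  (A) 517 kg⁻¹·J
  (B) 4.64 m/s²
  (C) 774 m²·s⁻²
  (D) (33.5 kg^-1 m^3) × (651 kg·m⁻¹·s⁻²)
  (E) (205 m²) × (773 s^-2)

(B)

In SI base units:
  (A) J·kg⁻¹ = N·m·kg⁻¹ = m²·s⁻²
  (B) m·s⁻²
  (C) m²·s⁻²
  (D) [kg⁻¹·m³] · [kg·m⁻¹·s⁻²] = m²·s⁻²
  (E) [m²] · [s⁻²] = m²·s⁻²
All reduce to m²·s⁻² except (B), which is m·s⁻².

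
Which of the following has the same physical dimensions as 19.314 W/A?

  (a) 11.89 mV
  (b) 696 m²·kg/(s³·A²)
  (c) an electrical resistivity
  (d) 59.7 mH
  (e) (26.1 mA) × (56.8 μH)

Reference: W·A⁻¹ = J·s⁻¹·A⁻¹ = kg·m²·s⁻³·A⁻¹.
Each option:
  (a) V = J·C⁻¹ = kg·m²·s⁻³·A⁻¹  ← same
  (b) kg·m²·s⁻³·A⁻²
  (c) [electrical resistivity] = kg·m³·s⁻³·A⁻²
  (d) H = V·s·A⁻¹ = kg·m²·s⁻²·A⁻²
  (e) [A] · [kg·m²·s⁻²·A⁻²] = kg·m²·s⁻²·A⁻¹
Only (a) matches kg·m²·s⁻³·A⁻¹.

(a)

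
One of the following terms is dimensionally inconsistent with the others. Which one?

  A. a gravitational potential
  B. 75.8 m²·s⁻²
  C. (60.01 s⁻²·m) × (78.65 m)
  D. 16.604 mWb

D.

Work out the base dimensions of each:
  A. [gravitational potential] = m²·s⁻²
  B. m²·s⁻²
  C. [m·s⁻²] · [m] = m²·s⁻²
  D. Wb = V·s = kg·m²·s⁻²·A⁻¹
All reduce to m²·s⁻² except D., which is kg·m²·s⁻²·A⁻¹.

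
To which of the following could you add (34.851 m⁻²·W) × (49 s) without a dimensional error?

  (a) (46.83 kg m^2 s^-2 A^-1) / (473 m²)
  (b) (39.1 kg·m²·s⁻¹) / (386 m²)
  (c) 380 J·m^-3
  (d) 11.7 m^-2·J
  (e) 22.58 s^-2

Reference: [kg·s⁻³] · [s] = kg·s⁻².
Each option:
  (a) [kg·m²·s⁻²·A⁻¹] / [m²] = kg·s⁻²·A⁻¹
  (b) [kg·m²·s⁻¹] / [m²] = kg·s⁻¹
  (c) J·m⁻³ = N·m·m⁻³ = kg·m⁻¹·s⁻²
  (d) J·m⁻² = N·m·m⁻² = kg·s⁻²  ← same
  (e) s⁻²
Only (d) matches kg·s⁻².

(d)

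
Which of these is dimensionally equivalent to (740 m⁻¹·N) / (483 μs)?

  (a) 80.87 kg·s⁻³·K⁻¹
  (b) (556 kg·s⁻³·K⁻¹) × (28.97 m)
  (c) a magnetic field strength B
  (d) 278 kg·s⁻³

(d)

Reference: [kg·s⁻²] / [s] = kg·s⁻³.
Each option:
  (a) kg·s⁻³·K⁻¹
  (b) [kg·s⁻³·K⁻¹] · [m] = kg·m·s⁻³·K⁻¹
  (c) [magnetic field strength B] = kg·s⁻²·A⁻¹
  (d) kg·s⁻³  ← same
Only (d) matches kg·s⁻³.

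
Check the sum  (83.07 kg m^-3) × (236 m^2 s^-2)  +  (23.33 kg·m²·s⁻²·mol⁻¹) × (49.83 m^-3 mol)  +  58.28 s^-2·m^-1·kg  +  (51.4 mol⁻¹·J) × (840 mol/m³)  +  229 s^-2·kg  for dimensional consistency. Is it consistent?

No

Dimensions:
  (83.07 kg m^-3) × (236 m^2 s^-2):  [kg·m⁻³] · [m²·s⁻²] = kg·m⁻¹·s⁻²
  (23.33 kg·m²·s⁻²·mol⁻¹) × (49.83 m^-3 mol):  [kg·m²·s⁻²·mol⁻¹] · [m⁻³·mol] = kg·m⁻¹·s⁻²
  58.28 s^-2·m^-1·kg:  kg·m⁻¹·s⁻²
  (51.4 mol⁻¹·J) × (840 mol/m³):  [kg·m²·s⁻²·mol⁻¹] · [m⁻³·mol] = kg·m⁻¹·s⁻²
  229 s^-2·kg:  kg·s⁻²
The terms do not share a single dimension (kg·m⁻¹·s⁻² vs kg·s⁻²).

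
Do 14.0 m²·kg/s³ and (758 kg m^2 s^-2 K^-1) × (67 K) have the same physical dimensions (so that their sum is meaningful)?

No

Reduce each to base SI dimensions:
  14.0 m²·kg/s³:  kg·m²·s⁻³
  (758 kg m^2 s^-2 K^-1) × (67 K):  [kg·m²·s⁻²·K⁻¹] · [K] = kg·m²·s⁻²
kg·m²·s⁻³ ≠ kg·m²·s⁻², so they cannot be added.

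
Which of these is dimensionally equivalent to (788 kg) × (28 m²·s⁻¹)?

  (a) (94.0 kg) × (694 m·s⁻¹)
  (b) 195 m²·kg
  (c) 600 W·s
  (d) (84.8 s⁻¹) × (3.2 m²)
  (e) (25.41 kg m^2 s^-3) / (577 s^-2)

(e)

Reference: [kg] · [m²·s⁻¹] = kg·m²·s⁻¹.
Each option:
  (a) [kg] · [m·s⁻¹] = kg·m·s⁻¹
  (b) kg·m²
  (c) W·s = J·s⁻¹·s = kg·m²·s⁻²
  (d) [s⁻¹] · [m²] = m²·s⁻¹
  (e) [kg·m²·s⁻³] / [s⁻²] = kg·m²·s⁻¹  ← same
Only (e) matches kg·m²·s⁻¹.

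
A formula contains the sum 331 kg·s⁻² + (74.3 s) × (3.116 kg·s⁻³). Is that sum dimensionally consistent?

Work out the base dimensions of each:
  331 kg·s⁻²:  kg·s⁻²
  (74.3 s) × (3.116 kg·s⁻³):  [s] · [kg·s⁻³] = kg·s⁻²
Both are kg·s⁻², so they have the same dimensions and can be added.

Yes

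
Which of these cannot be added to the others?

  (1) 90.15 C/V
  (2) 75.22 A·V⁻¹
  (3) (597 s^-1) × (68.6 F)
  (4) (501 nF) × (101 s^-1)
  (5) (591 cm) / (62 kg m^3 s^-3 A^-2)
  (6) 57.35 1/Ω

(1)

In SI base units:
  (1) C·V⁻¹ = s·A·(J·C⁻¹)⁻¹ = kg⁻¹·m⁻²·s⁴·A²
  (2) A·V⁻¹ = A·(J·C⁻¹)⁻¹ = kg⁻¹·m⁻²·s³·A²
  (3) [s⁻¹] · [kg⁻¹·m⁻²·s⁴·A²] = kg⁻¹·m⁻²·s³·A²
  (4) [kg⁻¹·m⁻²·s⁴·A²] · [s⁻¹] = kg⁻¹·m⁻²·s³·A²
  (5) [m] / [kg·m³·s⁻³·A⁻²] = kg⁻¹·m⁻²·s³·A²
  (6) Ω⁻¹ = (V·A⁻¹)⁻¹ = kg⁻¹·m⁻²·s³·A²
All reduce to kg⁻¹·m⁻²·s³·A² except (1), which is kg⁻¹·m⁻²·s⁴·A².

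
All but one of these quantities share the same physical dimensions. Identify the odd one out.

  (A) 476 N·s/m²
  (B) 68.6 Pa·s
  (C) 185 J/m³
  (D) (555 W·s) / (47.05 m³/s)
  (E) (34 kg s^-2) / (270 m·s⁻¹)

In SI base units:
  (A) N·s·m⁻² = kg·m·s⁻²·s·m⁻² = kg·m⁻¹·s⁻¹
  (B) Pa·s = N·m⁻²·s = kg·m⁻¹·s⁻¹
  (C) J·m⁻³ = N·m·m⁻³ = kg·m⁻¹·s⁻²
  (D) [kg·m²·s⁻²] / [m³·s⁻¹] = kg·m⁻¹·s⁻¹
  (E) [kg·s⁻²] / [m·s⁻¹] = kg·m⁻¹·s⁻¹
All reduce to kg·m⁻¹·s⁻¹ except (C), which is kg·m⁻¹·s⁻².

(C)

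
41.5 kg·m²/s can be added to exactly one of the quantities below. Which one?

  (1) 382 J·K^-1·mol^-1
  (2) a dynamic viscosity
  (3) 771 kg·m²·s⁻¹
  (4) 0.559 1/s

Reference: kg·m²·s⁻¹.
Each option:
  (1) J·mol⁻¹·K⁻¹ = N·m·mol⁻¹·K⁻¹ = kg·m²·s⁻²·K⁻¹·mol⁻¹
  (2) [dynamic viscosity] = kg·m⁻¹·s⁻¹
  (3) kg·m²·s⁻¹  ← same
  (4) s⁻¹
Only (3) matches kg·m²·s⁻¹.

(3)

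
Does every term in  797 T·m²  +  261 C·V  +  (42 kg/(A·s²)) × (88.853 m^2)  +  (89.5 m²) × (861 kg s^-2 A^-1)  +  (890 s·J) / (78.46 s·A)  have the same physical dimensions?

No

Dimensions:
  797 T·m²:  T·m² = Wb·m⁻²·m² = kg·m²·s⁻²·A⁻¹
  261 C·V:  C·V = s·A·J·C⁻¹ = kg·m²·s⁻²
  (42 kg/(A·s²)) × (88.853 m^2):  [kg·s⁻²·A⁻¹] · [m²] = kg·m²·s⁻²·A⁻¹
  (89.5 m²) × (861 kg s^-2 A^-1):  [m²] · [kg·s⁻²·A⁻¹] = kg·m²·s⁻²·A⁻¹
  (890 s·J) / (78.46 s·A):  [kg·m²·s⁻¹] / [s·A] = kg·m²·s⁻²·A⁻¹
The terms do not share a single dimension (kg·m²·s⁻² vs kg·m²·s⁻²·A⁻¹).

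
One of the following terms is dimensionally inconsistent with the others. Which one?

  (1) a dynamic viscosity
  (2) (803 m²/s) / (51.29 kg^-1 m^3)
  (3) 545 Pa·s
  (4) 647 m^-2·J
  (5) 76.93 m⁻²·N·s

Expand each in SI base units:
  (1) [dynamic viscosity] = kg·m⁻¹·s⁻¹
  (2) [m²·s⁻¹] / [kg⁻¹·m³] = kg·m⁻¹·s⁻¹
  (3) Pa·s = N·m⁻²·s = kg·m⁻¹·s⁻¹
  (4) J·m⁻² = N·m·m⁻² = kg·s⁻²
  (5) N·s·m⁻² = kg·m·s⁻²·s·m⁻² = kg·m⁻¹·s⁻¹
All reduce to kg·m⁻¹·s⁻¹ except (4), which is kg·s⁻².

(4)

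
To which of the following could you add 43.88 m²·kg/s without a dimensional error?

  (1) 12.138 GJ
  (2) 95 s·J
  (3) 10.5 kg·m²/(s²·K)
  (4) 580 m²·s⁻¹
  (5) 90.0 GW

Reference: kg·m²·s⁻¹.
Each option:
  (1) J = N·m = kg·m²·s⁻²
  (2) J·s = N·m·s = kg·m²·s⁻¹  ← same
  (3) kg·m²·s⁻²·K⁻¹
  (4) m²·s⁻¹
  (5) W = J·s⁻¹ = kg·m²·s⁻³
Only (2) matches kg·m²·s⁻¹.

(2)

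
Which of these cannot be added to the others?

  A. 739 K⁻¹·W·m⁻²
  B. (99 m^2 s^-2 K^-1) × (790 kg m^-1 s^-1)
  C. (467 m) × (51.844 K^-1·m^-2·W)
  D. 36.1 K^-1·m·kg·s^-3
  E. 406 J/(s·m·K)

Work out the base dimensions of each:
  A. W·m⁻²·K⁻¹ = J·s⁻¹·m⁻²·K⁻¹ = kg·s⁻³·K⁻¹
  B. [m²·s⁻²·K⁻¹] · [kg·m⁻¹·s⁻¹] = kg·m·s⁻³·K⁻¹
  C. [m] · [kg·s⁻³·K⁻¹] = kg·m·s⁻³·K⁻¹
  D. kg·m·s⁻³·K⁻¹
  E. J·s⁻¹·m⁻¹·K⁻¹ = N·m·s⁻¹·m⁻¹·K⁻¹ = kg·m·s⁻³·K⁻¹
All reduce to kg·m·s⁻³·K⁻¹ except A., which is kg·s⁻³·K⁻¹.

A.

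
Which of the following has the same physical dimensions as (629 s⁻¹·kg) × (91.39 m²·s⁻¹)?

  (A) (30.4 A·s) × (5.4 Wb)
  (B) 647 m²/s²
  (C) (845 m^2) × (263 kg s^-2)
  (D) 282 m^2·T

(C)

Reference: [kg·s⁻¹] · [m²·s⁻¹] = kg·m²·s⁻².
Each option:
  (A) [s·A] · [kg·m²·s⁻²·A⁻¹] = kg·m²·s⁻¹
  (B) m²·s⁻²
  (C) [m²] · [kg·s⁻²] = kg·m²·s⁻²  ← same
  (D) T·m² = Wb·m⁻²·m² = kg·m²·s⁻²·A⁻¹
Only (C) matches kg·m²·s⁻².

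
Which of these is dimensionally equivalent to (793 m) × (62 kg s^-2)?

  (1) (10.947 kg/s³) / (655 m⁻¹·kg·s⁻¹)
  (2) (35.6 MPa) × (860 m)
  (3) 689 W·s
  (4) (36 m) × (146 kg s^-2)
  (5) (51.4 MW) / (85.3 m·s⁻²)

Reference: [m] · [kg·s⁻²] = kg·m·s⁻².
Each option:
  (1) [kg·s⁻³] / [kg·m⁻¹·s⁻¹] = m·s⁻²
  (2) [kg·m⁻¹·s⁻²] · [m] = kg·s⁻²
  (3) W·s = J·s⁻¹·s = kg·m²·s⁻²
  (4) [m] · [kg·s⁻²] = kg·m·s⁻²  ← same
  (5) [kg·m²·s⁻³] / [m·s⁻²] = kg·m·s⁻¹
Only (4) matches kg·m·s⁻².

(4)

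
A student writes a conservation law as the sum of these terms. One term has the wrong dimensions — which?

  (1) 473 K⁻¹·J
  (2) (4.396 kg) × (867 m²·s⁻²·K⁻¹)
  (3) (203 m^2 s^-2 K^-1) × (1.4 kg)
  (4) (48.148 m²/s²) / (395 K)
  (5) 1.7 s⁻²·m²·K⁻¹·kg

Expand each in SI base units:
  (1) J·K⁻¹ = N·m·K⁻¹ = kg·m²·s⁻²·K⁻¹
  (2) [kg] · [m²·s⁻²·K⁻¹] = kg·m²·s⁻²·K⁻¹
  (3) [m²·s⁻²·K⁻¹] · [kg] = kg·m²·s⁻²·K⁻¹
  (4) [m²·s⁻²] / [K] = m²·s⁻²·K⁻¹
  (5) kg·m²·s⁻²·K⁻¹
All reduce to kg·m²·s⁻²·K⁻¹ except (4), which is m²·s⁻²·K⁻¹.

(4)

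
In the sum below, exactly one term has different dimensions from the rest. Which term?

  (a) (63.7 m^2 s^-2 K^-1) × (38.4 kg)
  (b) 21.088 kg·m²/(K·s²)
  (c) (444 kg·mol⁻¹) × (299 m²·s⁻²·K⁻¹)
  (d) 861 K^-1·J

(c)

Work out the base dimensions of each:
  (a) [m²·s⁻²·K⁻¹] · [kg] = kg·m²·s⁻²·K⁻¹
  (b) kg·m²·s⁻²·K⁻¹
  (c) [kg·mol⁻¹] · [m²·s⁻²·K⁻¹] = kg·m²·s⁻²·K⁻¹·mol⁻¹
  (d) J·K⁻¹ = N·m·K⁻¹ = kg·m²·s⁻²·K⁻¹
All reduce to kg·m²·s⁻²·K⁻¹ except (c), which is kg·m²·s⁻²·K⁻¹·mol⁻¹.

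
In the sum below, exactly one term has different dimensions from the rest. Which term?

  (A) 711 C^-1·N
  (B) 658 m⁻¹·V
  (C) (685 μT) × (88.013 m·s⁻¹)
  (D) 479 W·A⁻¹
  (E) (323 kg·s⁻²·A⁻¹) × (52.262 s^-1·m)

(D)

Expand each in SI base units:
  (A) N·C⁻¹ = kg·m·s⁻²·(s·A)⁻¹ = kg·m·s⁻³·A⁻¹
  (B) V·m⁻¹ = J·C⁻¹·m⁻¹ = kg·m·s⁻³·A⁻¹
  (C) [kg·s⁻²·A⁻¹] · [m·s⁻¹] = kg·m·s⁻³·A⁻¹
  (D) W·A⁻¹ = J·s⁻¹·A⁻¹ = kg·m²·s⁻³·A⁻¹
  (E) [kg·s⁻²·A⁻¹] · [m·s⁻¹] = kg·m·s⁻³·A⁻¹
All reduce to kg·m·s⁻³·A⁻¹ except (D), which is kg·m²·s⁻³·A⁻¹.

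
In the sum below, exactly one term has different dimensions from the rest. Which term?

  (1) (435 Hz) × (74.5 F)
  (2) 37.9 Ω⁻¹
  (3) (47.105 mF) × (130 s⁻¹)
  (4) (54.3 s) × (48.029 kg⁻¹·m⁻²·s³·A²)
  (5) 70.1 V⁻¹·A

Dimensions:
  (1) [s⁻¹] · [kg⁻¹·m⁻²·s⁴·A²] = kg⁻¹·m⁻²·s³·A²
  (2) Ω⁻¹ = (V·A⁻¹)⁻¹ = kg⁻¹·m⁻²·s³·A²
  (3) [kg⁻¹·m⁻²·s⁴·A²] · [s⁻¹] = kg⁻¹·m⁻²·s³·A²
  (4) [s] · [kg⁻¹·m⁻²·s³·A²] = kg⁻¹·m⁻²·s⁴·A²
  (5) A·V⁻¹ = A·(J·C⁻¹)⁻¹ = kg⁻¹·m⁻²·s³·A²
All reduce to kg⁻¹·m⁻²·s³·A² except (4), which is kg⁻¹·m⁻²·s⁴·A².

(4)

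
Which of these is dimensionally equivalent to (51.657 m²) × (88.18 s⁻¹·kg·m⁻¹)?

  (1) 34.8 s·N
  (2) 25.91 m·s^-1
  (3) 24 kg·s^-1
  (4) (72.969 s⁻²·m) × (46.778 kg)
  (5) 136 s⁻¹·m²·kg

Reference: [m²] · [kg·m⁻¹·s⁻¹] = kg·m·s⁻¹.
Each option:
  (1) N·s = kg·m·s⁻²·s = kg·m·s⁻¹  ← same
  (2) m·s⁻¹
  (3) kg·s⁻¹
  (4) [m·s⁻²] · [kg] = kg·m·s⁻²
  (5) kg·m²·s⁻¹
Only (1) matches kg·m·s⁻¹.

(1)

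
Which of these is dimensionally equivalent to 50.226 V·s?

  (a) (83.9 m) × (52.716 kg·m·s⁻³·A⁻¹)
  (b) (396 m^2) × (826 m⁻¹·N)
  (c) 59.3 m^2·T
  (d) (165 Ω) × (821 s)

Reference: V·s = J·C⁻¹·s = kg·m²·s⁻²·A⁻¹.
Each option:
  (a) [m] · [kg·m·s⁻³·A⁻¹] = kg·m²·s⁻³·A⁻¹
  (b) [m²] · [kg·s⁻²] = kg·m²·s⁻²
  (c) T·m² = Wb·m⁻²·m² = kg·m²·s⁻²·A⁻¹  ← same
  (d) [kg·m²·s⁻³·A⁻²] · [s] = kg·m²·s⁻²·A⁻²
Only (c) matches kg·m²·s⁻²·A⁻¹.

(c)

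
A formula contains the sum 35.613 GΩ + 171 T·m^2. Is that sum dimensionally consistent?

No

Reduce each to base SI dimensions:
  35.613 GΩ:  Ω = V·A⁻¹ = kg·m²·s⁻³·A⁻²
  171 T·m^2:  T·m² = Wb·m⁻²·m² = kg·m²·s⁻²·A⁻¹
kg·m²·s⁻³·A⁻² ≠ kg·m²·s⁻²·A⁻¹, so they cannot be added.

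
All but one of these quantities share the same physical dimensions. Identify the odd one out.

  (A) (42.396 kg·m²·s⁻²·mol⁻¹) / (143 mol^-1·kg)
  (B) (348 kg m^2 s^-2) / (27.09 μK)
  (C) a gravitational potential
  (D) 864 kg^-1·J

Reduce each to base SI dimensions:
  (A) [kg·m²·s⁻²·mol⁻¹] / [kg·mol⁻¹] = m²·s⁻²
  (B) [kg·m²·s⁻²] / [K] = kg·m²·s⁻²·K⁻¹
  (C) [gravitational potential] = m²·s⁻²
  (D) J·kg⁻¹ = N·m·kg⁻¹ = m²·s⁻²
All reduce to m²·s⁻² except (B), which is kg·m²·s⁻²·K⁻¹.

(B)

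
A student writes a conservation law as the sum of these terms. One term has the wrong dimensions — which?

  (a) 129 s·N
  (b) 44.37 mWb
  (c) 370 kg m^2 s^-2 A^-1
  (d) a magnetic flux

Dimensions:
  (a) N·s = kg·m·s⁻²·s = kg·m·s⁻¹
  (b) Wb = V·s = kg·m²·s⁻²·A⁻¹
  (c) kg·m²·s⁻²·A⁻¹
  (d) [magnetic flux] = kg·m²·s⁻²·A⁻¹
All reduce to kg·m²·s⁻²·A⁻¹ except (a), which is kg·m·s⁻¹.

(a)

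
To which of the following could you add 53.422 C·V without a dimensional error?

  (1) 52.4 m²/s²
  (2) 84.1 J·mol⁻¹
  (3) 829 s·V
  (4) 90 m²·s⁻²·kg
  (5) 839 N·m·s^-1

Reference: C·V = s·A·J·C⁻¹ = kg·m²·s⁻².
Each option:
  (1) m²·s⁻²
  (2) J·mol⁻¹ = N·m·mol⁻¹ = kg·m²·s⁻²·mol⁻¹
  (3) V·s = J·C⁻¹·s = kg·m²·s⁻²·A⁻¹
  (4) kg·m²·s⁻²  ← same
  (5) N·m·s⁻¹ = kg·m·s⁻²·m·s⁻¹ = kg·m²·s⁻³
Only (4) matches kg·m²·s⁻².

(4)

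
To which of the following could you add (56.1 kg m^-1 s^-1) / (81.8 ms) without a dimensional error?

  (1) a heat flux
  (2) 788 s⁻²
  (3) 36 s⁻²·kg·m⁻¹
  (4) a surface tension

(3)

Reference: [kg·m⁻¹·s⁻¹] / [s] = kg·m⁻¹·s⁻².
Each option:
  (1) [heat flux] = kg·s⁻³
  (2) s⁻²
  (3) kg·m⁻¹·s⁻²  ← same
  (4) [surface tension] = kg·s⁻²
Only (3) matches kg·m⁻¹·s⁻².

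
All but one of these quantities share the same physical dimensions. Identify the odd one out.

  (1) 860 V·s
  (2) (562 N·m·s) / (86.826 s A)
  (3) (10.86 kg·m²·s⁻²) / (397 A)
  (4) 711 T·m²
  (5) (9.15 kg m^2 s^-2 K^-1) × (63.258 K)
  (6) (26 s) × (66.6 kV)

Expand each in SI base units:
  (1) V·s = J·C⁻¹·s = kg·m²·s⁻²·A⁻¹
  (2) [kg·m²·s⁻¹] / [s·A] = kg·m²·s⁻²·A⁻¹
  (3) [kg·m²·s⁻²] / [A] = kg·m²·s⁻²·A⁻¹
  (4) T·m² = Wb·m⁻²·m² = kg·m²·s⁻²·A⁻¹
  (5) [kg·m²·s⁻²·K⁻¹] · [K] = kg·m²·s⁻²
  (6) [s] · [kg·m²·s⁻³·A⁻¹] = kg·m²·s⁻²·A⁻¹
All reduce to kg·m²·s⁻²·A⁻¹ except (5), which is kg·m²·s⁻².

(5)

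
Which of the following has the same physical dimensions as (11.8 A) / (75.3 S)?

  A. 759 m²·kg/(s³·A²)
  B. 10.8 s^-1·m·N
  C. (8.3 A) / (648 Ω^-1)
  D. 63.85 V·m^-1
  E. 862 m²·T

C.

Reference: [A] / [kg⁻¹·m⁻²·s³·A²] = kg·m²·s⁻³·A⁻¹.
Each option:
  A. kg·m²·s⁻³·A⁻²
  B. N·m·s⁻¹ = kg·m·s⁻²·m·s⁻¹ = kg·m²·s⁻³
  C. [A] / [kg⁻¹·m⁻²·s³·A²] = kg·m²·s⁻³·A⁻¹  ← same
  D. V·m⁻¹ = J·C⁻¹·m⁻¹ = kg·m·s⁻³·A⁻¹
  E. T·m² = Wb·m⁻²·m² = kg·m²·s⁻²·A⁻¹
Only C. matches kg·m²·s⁻³·A⁻¹.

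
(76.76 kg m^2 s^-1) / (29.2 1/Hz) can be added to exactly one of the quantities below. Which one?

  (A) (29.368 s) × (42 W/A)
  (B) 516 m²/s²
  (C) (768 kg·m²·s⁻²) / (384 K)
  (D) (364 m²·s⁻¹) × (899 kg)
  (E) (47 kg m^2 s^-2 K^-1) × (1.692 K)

(E)

Reference: [kg·m²·s⁻¹] / [s] = kg·m²·s⁻².
Each option:
  (A) [s] · [kg·m²·s⁻³·A⁻¹] = kg·m²·s⁻²·A⁻¹
  (B) m²·s⁻²
  (C) [kg·m²·s⁻²] / [K] = kg·m²·s⁻²·K⁻¹
  (D) [m²·s⁻¹] · [kg] = kg·m²·s⁻¹
  (E) [kg·m²·s⁻²·K⁻¹] · [K] = kg·m²·s⁻²  ← same
Only (E) matches kg·m²·s⁻².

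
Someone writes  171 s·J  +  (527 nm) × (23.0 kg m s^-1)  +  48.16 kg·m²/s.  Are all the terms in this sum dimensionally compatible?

In SI base units:
  171 s·J:  J·s = N·m·s = kg·m²·s⁻¹
  (527 nm) × (23.0 kg m s^-1):  [m] · [kg·m·s⁻¹] = kg·m²·s⁻¹
  48.16 kg·m²/s:  kg·m²·s⁻¹
Every term reduces to kg·m²·s⁻¹.

Yes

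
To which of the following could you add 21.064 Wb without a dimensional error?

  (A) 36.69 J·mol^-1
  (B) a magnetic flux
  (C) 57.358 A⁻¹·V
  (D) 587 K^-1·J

(B)

Reference: Wb = V·s = kg·m²·s⁻²·A⁻¹.
Each option:
  (A) J·mol⁻¹ = N·m·mol⁻¹ = kg·m²·s⁻²·mol⁻¹
  (B) [magnetic flux] = kg·m²·s⁻²·A⁻¹  ← same
  (C) V·A⁻¹ = J·C⁻¹·A⁻¹ = kg·m²·s⁻³·A⁻²
  (D) J·K⁻¹ = N·m·K⁻¹ = kg·m²·s⁻²·K⁻¹
Only (B) matches kg·m²·s⁻²·A⁻¹.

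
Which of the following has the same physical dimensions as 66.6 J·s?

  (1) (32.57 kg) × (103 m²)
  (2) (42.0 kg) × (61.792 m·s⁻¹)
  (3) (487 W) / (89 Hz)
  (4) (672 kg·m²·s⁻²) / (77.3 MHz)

Reference: J·s = N·m·s = kg·m²·s⁻¹.
Each option:
  (1) [kg] · [m²] = kg·m²
  (2) [kg] · [m·s⁻¹] = kg·m·s⁻¹
  (3) [kg·m²·s⁻³] / [s⁻¹] = kg·m²·s⁻²
  (4) [kg·m²·s⁻²] / [s⁻¹] = kg·m²·s⁻¹  ← same
Only (4) matches kg·m²·s⁻¹.

(4)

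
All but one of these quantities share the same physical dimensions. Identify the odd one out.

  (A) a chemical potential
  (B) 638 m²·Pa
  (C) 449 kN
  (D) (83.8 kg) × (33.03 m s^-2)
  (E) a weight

In SI base units:
  (A) [chemical potential] = kg·m²·s⁻²·mol⁻¹
  (B) Pa·m² = N·m⁻²·m² = kg·m·s⁻²
  (C) N = kg·m·s⁻²
  (D) [kg] · [m·s⁻²] = kg·m·s⁻²
  (E) [weight] = kg·m·s⁻²
All reduce to kg·m·s⁻² except (A), which is kg·m²·s⁻²·mol⁻¹.

(A)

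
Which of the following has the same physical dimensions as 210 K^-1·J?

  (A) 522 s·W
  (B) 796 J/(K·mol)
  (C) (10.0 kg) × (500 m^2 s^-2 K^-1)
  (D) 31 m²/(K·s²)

Reference: J·K⁻¹ = N·m·K⁻¹ = kg·m²·s⁻²·K⁻¹.
Each option:
  (A) W·s = J·s⁻¹·s = kg·m²·s⁻²
  (B) J·mol⁻¹·K⁻¹ = N·m·mol⁻¹·K⁻¹ = kg·m²·s⁻²·K⁻¹·mol⁻¹
  (C) [kg] · [m²·s⁻²·K⁻¹] = kg·m²·s⁻²·K⁻¹  ← same
  (D) m²·s⁻²·K⁻¹
Only (C) matches kg·m²·s⁻²·K⁻¹.

(C)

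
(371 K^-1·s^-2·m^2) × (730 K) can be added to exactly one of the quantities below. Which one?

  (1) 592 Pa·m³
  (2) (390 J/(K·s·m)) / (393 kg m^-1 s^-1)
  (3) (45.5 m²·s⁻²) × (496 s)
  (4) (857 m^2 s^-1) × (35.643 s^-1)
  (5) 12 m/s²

Reference: [m²·s⁻²·K⁻¹] · [K] = m²·s⁻².
Each option:
  (1) Pa·m³ = N·m⁻²·m³ = kg·m²·s⁻²
  (2) [kg·m·s⁻³·K⁻¹] / [kg·m⁻¹·s⁻¹] = m²·s⁻²·K⁻¹
  (3) [m²·s⁻²] · [s] = m²·s⁻¹
  (4) [m²·s⁻¹] · [s⁻¹] = m²·s⁻²  ← same
  (5) m·s⁻²
Only (4) matches m²·s⁻².

(4)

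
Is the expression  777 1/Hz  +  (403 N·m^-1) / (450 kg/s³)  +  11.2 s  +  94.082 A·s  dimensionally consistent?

No

Reduce each to base SI dimensions:
  777 1/Hz:  Hz⁻¹ = (s⁻¹)⁻¹ = s
  (403 N·m^-1) / (450 kg/s³):  [kg·s⁻²] / [kg·s⁻³] = s
  11.2 s:  s
  94.082 A·s:  A·s = s·A
The terms do not share a single dimension (s vs s·A).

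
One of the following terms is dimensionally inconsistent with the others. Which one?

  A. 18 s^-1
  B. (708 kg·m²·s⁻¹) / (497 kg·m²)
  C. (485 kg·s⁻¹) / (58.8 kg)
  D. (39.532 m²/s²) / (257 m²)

D.

Dimensions:
  A. s⁻¹
  B. [kg·m²·s⁻¹] / [kg·m²] = s⁻¹
  C. [kg·s⁻¹] / [kg] = s⁻¹
  D. [m²·s⁻²] / [m²] = s⁻²
All reduce to s⁻¹ except D., which is s⁻².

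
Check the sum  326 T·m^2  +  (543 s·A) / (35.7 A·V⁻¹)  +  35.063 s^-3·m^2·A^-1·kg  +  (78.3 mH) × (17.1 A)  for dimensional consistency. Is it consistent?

No

Dimensions:
  326 T·m^2:  T·m² = Wb·m⁻²·m² = kg·m²·s⁻²·A⁻¹
  (543 s·A) / (35.7 A·V⁻¹):  [s·A] / [kg⁻¹·m⁻²·s³·A²] = kg·m²·s⁻²·A⁻¹
  35.063 s^-3·m^2·A^-1·kg:  kg·m²·s⁻³·A⁻¹
  (78.3 mH) × (17.1 A):  [kg·m²·s⁻²·A⁻²] · [A] = kg·m²·s⁻²·A⁻¹
The terms do not share a single dimension (kg·m²·s⁻²·A⁻¹ vs kg·m²·s⁻³·A⁻¹).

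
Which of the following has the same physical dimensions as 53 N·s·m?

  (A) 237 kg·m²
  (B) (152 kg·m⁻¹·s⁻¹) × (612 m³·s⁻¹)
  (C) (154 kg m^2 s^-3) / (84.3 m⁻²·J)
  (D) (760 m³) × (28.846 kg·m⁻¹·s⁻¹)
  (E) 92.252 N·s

Reference: N·m·s = kg·m·s⁻²·m·s = kg·m²·s⁻¹.
Each option:
  (A) kg·m²
  (B) [kg·m⁻¹·s⁻¹] · [m³·s⁻¹] = kg·m²·s⁻²
  (C) [kg·m²·s⁻³] / [kg·s⁻²] = m²·s⁻¹
  (D) [m³] · [kg·m⁻¹·s⁻¹] = kg·m²·s⁻¹  ← same
  (E) N·s = kg·m·s⁻²·s = kg·m·s⁻¹
Only (D) matches kg·m²·s⁻¹.

(D)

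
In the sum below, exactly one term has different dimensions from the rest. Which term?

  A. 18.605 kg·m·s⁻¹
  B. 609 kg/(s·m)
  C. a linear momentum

Work out the base dimensions of each:
  A. kg·m·s⁻¹
  B. kg·m⁻¹·s⁻¹
  C. [linear momentum] = kg·m·s⁻¹
All reduce to kg·m·s⁻¹ except B., which is kg·m⁻¹·s⁻¹.

B.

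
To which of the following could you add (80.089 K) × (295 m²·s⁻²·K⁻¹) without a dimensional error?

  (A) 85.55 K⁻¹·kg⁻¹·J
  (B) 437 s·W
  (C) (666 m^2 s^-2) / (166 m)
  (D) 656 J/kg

(D)

Reference: [K] · [m²·s⁻²·K⁻¹] = m²·s⁻².
Each option:
  (A) J·kg⁻¹·K⁻¹ = N·m·kg⁻¹·K⁻¹ = m²·s⁻²·K⁻¹
  (B) W·s = J·s⁻¹·s = kg·m²·s⁻²
  (C) [m²·s⁻²] / [m] = m·s⁻²
  (D) J·kg⁻¹ = N·m·kg⁻¹ = m²·s⁻²  ← same
Only (D) matches m²·s⁻².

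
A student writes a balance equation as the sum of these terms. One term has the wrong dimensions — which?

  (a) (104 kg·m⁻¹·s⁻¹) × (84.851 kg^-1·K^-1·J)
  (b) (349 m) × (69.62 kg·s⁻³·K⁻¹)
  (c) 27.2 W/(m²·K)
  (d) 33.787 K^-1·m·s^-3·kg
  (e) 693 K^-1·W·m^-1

(c)

Expand each in SI base units:
  (a) [kg·m⁻¹·s⁻¹] · [m²·s⁻²·K⁻¹] = kg·m·s⁻³·K⁻¹
  (b) [m] · [kg·s⁻³·K⁻¹] = kg·m·s⁻³·K⁻¹
  (c) W·m⁻²·K⁻¹ = J·s⁻¹·m⁻²·K⁻¹ = kg·s⁻³·K⁻¹
  (d) kg·m·s⁻³·K⁻¹
  (e) W·m⁻¹·K⁻¹ = J·s⁻¹·m⁻¹·K⁻¹ = kg·m·s⁻³·K⁻¹
All reduce to kg·m·s⁻³·K⁻¹ except (c), which is kg·s⁻³·K⁻¹.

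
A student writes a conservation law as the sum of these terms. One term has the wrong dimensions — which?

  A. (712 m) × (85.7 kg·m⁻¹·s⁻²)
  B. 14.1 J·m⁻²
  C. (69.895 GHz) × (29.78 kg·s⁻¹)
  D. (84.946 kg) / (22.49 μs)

D.

Work out the base dimensions of each:
  A. [m] · [kg·m⁻¹·s⁻²] = kg·s⁻²
  B. J·m⁻² = N·m·m⁻² = kg·s⁻²
  C. [s⁻¹] · [kg·s⁻¹] = kg·s⁻²
  D. [kg] / [s] = kg·s⁻¹
All reduce to kg·s⁻² except D., which is kg·s⁻¹.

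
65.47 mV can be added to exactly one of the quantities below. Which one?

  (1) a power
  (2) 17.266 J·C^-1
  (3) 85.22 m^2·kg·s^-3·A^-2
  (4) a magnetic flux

(2)

Reference: V = J·C⁻¹ = kg·m²·s⁻³·A⁻¹.
Each option:
  (1) [power] = kg·m²·s⁻³
  (2) J·C⁻¹ = N·m·(s·A)⁻¹ = kg·m²·s⁻³·A⁻¹  ← same
  (3) kg·m²·s⁻³·A⁻²
  (4) [magnetic flux] = kg·m²·s⁻²·A⁻¹
Only (2) matches kg·m²·s⁻³·A⁻¹.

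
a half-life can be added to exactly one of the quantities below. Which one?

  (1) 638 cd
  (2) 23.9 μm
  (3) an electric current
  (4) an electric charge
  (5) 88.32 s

Reference: [half-life] = s.
Each option:
  (1) cd
  (2) m
  (3) [electric current] = A
  (4) [electric charge] = s·A
  (5) s  ← same
Only (5) matches s.

(5)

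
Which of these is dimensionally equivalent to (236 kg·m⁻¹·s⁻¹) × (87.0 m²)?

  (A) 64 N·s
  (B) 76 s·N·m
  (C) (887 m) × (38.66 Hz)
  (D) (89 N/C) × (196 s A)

Reference: [kg·m⁻¹·s⁻¹] · [m²] = kg·m·s⁻¹.
Each option:
  (A) N·s = kg·m·s⁻²·s = kg·m·s⁻¹  ← same
  (B) N·m·s = kg·m·s⁻²·m·s = kg·m²·s⁻¹
  (C) [m] · [s⁻¹] = m·s⁻¹
  (D) [kg·m·s⁻³·A⁻¹] · [s·A] = kg·m·s⁻²
Only (A) matches kg·m·s⁻¹.

(A)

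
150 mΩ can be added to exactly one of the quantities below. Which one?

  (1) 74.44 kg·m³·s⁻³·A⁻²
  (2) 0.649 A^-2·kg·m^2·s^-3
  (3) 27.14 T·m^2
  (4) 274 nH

Reference: Ω = V·A⁻¹ = kg·m²·s⁻³·A⁻².
Each option:
  (1) kg·m³·s⁻³·A⁻²
  (2) kg·m²·s⁻³·A⁻²  ← same
  (3) T·m² = Wb·m⁻²·m² = kg·m²·s⁻²·A⁻¹
  (4) H = V·s·A⁻¹ = kg·m²·s⁻²·A⁻²
Only (2) matches kg·m²·s⁻³·A⁻².

(2)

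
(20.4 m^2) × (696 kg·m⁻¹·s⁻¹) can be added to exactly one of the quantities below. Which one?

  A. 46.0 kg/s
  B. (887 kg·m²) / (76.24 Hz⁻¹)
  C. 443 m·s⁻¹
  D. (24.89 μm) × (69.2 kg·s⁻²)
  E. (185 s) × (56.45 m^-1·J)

E.

Reference: [m²] · [kg·m⁻¹·s⁻¹] = kg·m·s⁻¹.
Each option:
  A. kg·s⁻¹
  B. [kg·m²] / [s] = kg·m²·s⁻¹
  C. m·s⁻¹
  D. [m] · [kg·s⁻²] = kg·m·s⁻²
  E. [s] · [kg·m·s⁻²] = kg·m·s⁻¹  ← same
Only E. matches kg·m·s⁻¹.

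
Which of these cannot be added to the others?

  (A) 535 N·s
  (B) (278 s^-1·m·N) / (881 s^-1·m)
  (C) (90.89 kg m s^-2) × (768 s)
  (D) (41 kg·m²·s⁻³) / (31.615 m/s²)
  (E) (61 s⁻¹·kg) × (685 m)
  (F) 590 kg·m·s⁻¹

(B)

Dimensions:
  (A) N·s = kg·m·s⁻²·s = kg·m·s⁻¹
  (B) [kg·m²·s⁻³] / [m·s⁻¹] = kg·m·s⁻²
  (C) [kg·m·s⁻²] · [s] = kg·m·s⁻¹
  (D) [kg·m²·s⁻³] / [m·s⁻²] = kg·m·s⁻¹
  (E) [kg·s⁻¹] · [m] = kg·m·s⁻¹
  (F) kg·m·s⁻¹
All reduce to kg·m·s⁻¹ except (B), which is kg·m·s⁻².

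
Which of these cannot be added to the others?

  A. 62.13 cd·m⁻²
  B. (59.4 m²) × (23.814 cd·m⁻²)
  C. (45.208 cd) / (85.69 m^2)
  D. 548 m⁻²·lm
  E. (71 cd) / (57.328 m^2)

B.

Reduce each to base SI dimensions:
  A. cd·m⁻² = m⁻²·cd
  B. [m²] · [m⁻²·cd] = cd
  C. [cd] / [m²] = m⁻²·cd
  D. lm·m⁻² = cd·m⁻² = m⁻²·cd
  E. [cd] / [m²] = m⁻²·cd
All reduce to m⁻²·cd except B., which is cd.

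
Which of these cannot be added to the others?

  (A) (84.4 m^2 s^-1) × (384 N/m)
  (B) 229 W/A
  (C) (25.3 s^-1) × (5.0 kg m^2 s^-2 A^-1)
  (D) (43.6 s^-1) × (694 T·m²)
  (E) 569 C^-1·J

Expand each in SI base units:
  (A) [m²·s⁻¹] · [kg·s⁻²] = kg·m²·s⁻³
  (B) W·A⁻¹ = J·s⁻¹·A⁻¹ = kg·m²·s⁻³·A⁻¹
  (C) [s⁻¹] · [kg·m²·s⁻²·A⁻¹] = kg·m²·s⁻³·A⁻¹
  (D) [s⁻¹] · [kg·m²·s⁻²·A⁻¹] = kg·m²·s⁻³·A⁻¹
  (E) J·C⁻¹ = N·m·(s·A)⁻¹ = kg·m²·s⁻³·A⁻¹
All reduce to kg·m²·s⁻³·A⁻¹ except (A), which is kg·m²·s⁻³.

(A)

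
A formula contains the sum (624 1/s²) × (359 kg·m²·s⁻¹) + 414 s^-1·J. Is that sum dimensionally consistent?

Yes

Work out the base dimensions of each:
  (624 1/s²) × (359 kg·m²·s⁻¹):  [s⁻²] · [kg·m²·s⁻¹] = kg·m²·s⁻³
  414 s^-1·J:  J·s⁻¹ = N·m·s⁻¹ = kg·m²·s⁻³
Both are kg·m²·s⁻³, so they have the same dimensions and can be added.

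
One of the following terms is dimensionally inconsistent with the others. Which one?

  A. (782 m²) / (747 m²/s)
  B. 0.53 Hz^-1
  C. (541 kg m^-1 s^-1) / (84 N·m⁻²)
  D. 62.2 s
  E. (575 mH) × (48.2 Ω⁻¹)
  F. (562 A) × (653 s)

Dimensions:
  A. [m²] / [m²·s⁻¹] = s
  B. Hz⁻¹ = (s⁻¹)⁻¹ = s
  C. [kg·m⁻¹·s⁻¹] / [kg·m⁻¹·s⁻²] = s
  D. s
  E. [kg·m²·s⁻²·A⁻²] · [kg⁻¹·m⁻²·s³·A²] = s
  F. [A] · [s] = s·A
All reduce to s except F., which is s·A.

F.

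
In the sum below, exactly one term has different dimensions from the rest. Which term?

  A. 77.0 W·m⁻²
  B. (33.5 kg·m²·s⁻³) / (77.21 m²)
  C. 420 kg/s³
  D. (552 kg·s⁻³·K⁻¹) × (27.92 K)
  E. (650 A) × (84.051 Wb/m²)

E.

Work out the base dimensions of each:
  A. W·m⁻² = J·s⁻¹·m⁻² = kg·s⁻³
  B. [kg·m²·s⁻³] / [m²] = kg·s⁻³
  C. kg·s⁻³
  D. [kg·s⁻³·K⁻¹] · [K] = kg·s⁻³
  E. [A] · [kg·s⁻²·A⁻¹] = kg·s⁻²
All reduce to kg·s⁻³ except E., which is kg·s⁻².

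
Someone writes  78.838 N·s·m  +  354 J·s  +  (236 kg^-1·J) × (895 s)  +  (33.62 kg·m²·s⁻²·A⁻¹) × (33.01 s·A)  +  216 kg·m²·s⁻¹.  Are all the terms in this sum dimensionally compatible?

No

Reduce each to base SI dimensions:
  78.838 N·s·m:  N·m·s = kg·m·s⁻²·m·s = kg·m²·s⁻¹
  354 J·s:  J·s = N·m·s = kg·m²·s⁻¹
  (236 kg^-1·J) × (895 s):  [m²·s⁻²] · [s] = m²·s⁻¹
  (33.62 kg·m²·s⁻²·A⁻¹) × (33.01 s·A):  [kg·m²·s⁻²·A⁻¹] · [s·A] = kg·m²·s⁻¹
  216 kg·m²·s⁻¹:  kg·m²·s⁻¹
The terms do not share a single dimension (kg·m²·s⁻¹ vs m²·s⁻¹).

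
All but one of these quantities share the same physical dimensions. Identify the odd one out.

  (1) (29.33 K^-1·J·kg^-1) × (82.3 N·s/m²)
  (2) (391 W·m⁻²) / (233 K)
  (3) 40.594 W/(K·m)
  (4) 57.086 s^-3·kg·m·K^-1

In SI base units:
  (1) [m²·s⁻²·K⁻¹] · [kg·m⁻¹·s⁻¹] = kg·m·s⁻³·K⁻¹
  (2) [kg·s⁻³] / [K] = kg·s⁻³·K⁻¹
  (3) W·m⁻¹·K⁻¹ = J·s⁻¹·m⁻¹·K⁻¹ = kg·m·s⁻³·K⁻¹
  (4) kg·m·s⁻³·K⁻¹
All reduce to kg·m·s⁻³·K⁻¹ except (2), which is kg·s⁻³·K⁻¹.

(2)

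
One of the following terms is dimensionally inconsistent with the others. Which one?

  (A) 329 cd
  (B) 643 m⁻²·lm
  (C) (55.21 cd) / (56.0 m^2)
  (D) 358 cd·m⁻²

Work out the base dimensions of each:
  (A) cd
  (B) lm·m⁻² = cd·m⁻² = m⁻²·cd
  (C) [cd] / [m²] = m⁻²·cd
  (D) cd·m⁻² = m⁻²·cd
All reduce to m⁻²·cd except (A), which is cd.

(A)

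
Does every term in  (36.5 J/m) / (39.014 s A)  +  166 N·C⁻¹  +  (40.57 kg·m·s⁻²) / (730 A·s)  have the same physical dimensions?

Yes

Dimensions:
  (36.5 J/m) / (39.014 s A):  [kg·m·s⁻²] / [s·A] = kg·m·s⁻³·A⁻¹
  166 N·C⁻¹:  N·C⁻¹ = kg·m·s⁻²·(s·A)⁻¹ = kg·m·s⁻³·A⁻¹
  (40.57 kg·m·s⁻²) / (730 A·s):  [kg·m·s⁻²] / [s·A] = kg·m·s⁻³·A⁻¹
Every term reduces to kg·m·s⁻³·A⁻¹.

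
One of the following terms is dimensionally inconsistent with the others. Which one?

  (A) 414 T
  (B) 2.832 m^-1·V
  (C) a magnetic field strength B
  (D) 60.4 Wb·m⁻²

Reduce each to base SI dimensions:
  (A) T = Wb·m⁻² = kg·s⁻²·A⁻¹
  (B) V·m⁻¹ = J·C⁻¹·m⁻¹ = kg·m·s⁻³·A⁻¹
  (C) [magnetic field strength B] = kg·s⁻²·A⁻¹
  (D) Wb·m⁻² = V·s·m⁻² = kg·s⁻²·A⁻¹
All reduce to kg·s⁻²·A⁻¹ except (B), which is kg·m·s⁻³·A⁻¹.

(B)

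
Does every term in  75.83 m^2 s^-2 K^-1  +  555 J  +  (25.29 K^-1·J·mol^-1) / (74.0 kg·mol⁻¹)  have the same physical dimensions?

Work out the base dimensions of each:
  75.83 m^2 s^-2 K^-1:  m²·s⁻²·K⁻¹
  555 J:  J = N·m = kg·m²·s⁻²
  (25.29 K^-1·J·mol^-1) / (74.0 kg·mol⁻¹):  [kg·m²·s⁻²·K⁻¹·mol⁻¹] / [kg·mol⁻¹] = m²·s⁻²·K⁻¹
The terms do not share a single dimension (kg·m²·s⁻² vs m²·s⁻²·K⁻¹).

No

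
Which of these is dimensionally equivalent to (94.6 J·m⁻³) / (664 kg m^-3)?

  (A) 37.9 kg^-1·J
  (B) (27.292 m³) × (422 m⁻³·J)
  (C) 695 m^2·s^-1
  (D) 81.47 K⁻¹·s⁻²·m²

Reference: [kg·m⁻¹·s⁻²] / [kg·m⁻³] = m²·s⁻².
Each option:
  (A) J·kg⁻¹ = N·m·kg⁻¹ = m²·s⁻²  ← same
  (B) [m³] · [kg·m⁻¹·s⁻²] = kg·m²·s⁻²
  (C) m²·s⁻¹
  (D) m²·s⁻²·K⁻¹
Only (A) matches m²·s⁻².

(A)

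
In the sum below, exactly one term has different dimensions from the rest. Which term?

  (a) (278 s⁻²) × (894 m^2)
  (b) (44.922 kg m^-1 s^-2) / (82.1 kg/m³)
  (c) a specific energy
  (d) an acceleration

(d)

Expand each in SI base units:
  (a) [s⁻²] · [m²] = m²·s⁻²
  (b) [kg·m⁻¹·s⁻²] / [kg·m⁻³] = m²·s⁻²
  (c) [specific energy] = m²·s⁻²
  (d) [acceleration] = m·s⁻²
All reduce to m²·s⁻² except (d), which is m·s⁻².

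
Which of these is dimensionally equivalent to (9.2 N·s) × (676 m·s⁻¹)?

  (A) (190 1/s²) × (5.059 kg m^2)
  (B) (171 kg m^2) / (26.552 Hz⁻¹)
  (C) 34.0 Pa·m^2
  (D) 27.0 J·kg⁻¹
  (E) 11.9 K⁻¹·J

(A)

Reference: [kg·m·s⁻¹] · [m·s⁻¹] = kg·m²·s⁻².
Each option:
  (A) [s⁻²] · [kg·m²] = kg·m²·s⁻²  ← same
  (B) [kg·m²] / [s] = kg·m²·s⁻¹
  (C) Pa·m² = N·m⁻²·m² = kg·m·s⁻²
  (D) J·kg⁻¹ = N·m·kg⁻¹ = m²·s⁻²
  (E) J·K⁻¹ = N·m·K⁻¹ = kg·m²·s⁻²·K⁻¹
Only (A) matches kg·m²·s⁻².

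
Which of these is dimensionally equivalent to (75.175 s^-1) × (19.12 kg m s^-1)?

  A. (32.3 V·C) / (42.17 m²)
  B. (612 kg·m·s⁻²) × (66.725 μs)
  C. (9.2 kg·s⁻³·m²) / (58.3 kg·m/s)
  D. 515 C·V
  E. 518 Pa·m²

Reference: [s⁻¹] · [kg·m·s⁻¹] = kg·m·s⁻².
Each option:
  A. [kg·m²·s⁻²] / [m²] = kg·s⁻²
  B. [kg·m·s⁻²] · [s] = kg·m·s⁻¹
  C. [kg·m²·s⁻³] / [kg·m·s⁻¹] = m·s⁻²
  D. C·V = s·A·J·C⁻¹ = kg·m²·s⁻²
  E. Pa·m² = N·m⁻²·m² = kg·m·s⁻²  ← same
Only E. matches kg·m·s⁻².

E.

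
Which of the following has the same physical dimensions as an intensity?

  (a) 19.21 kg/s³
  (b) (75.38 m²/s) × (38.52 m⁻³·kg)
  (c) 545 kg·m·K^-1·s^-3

Reference: [intensity] = kg·s⁻³.
Each option:
  (a) kg·s⁻³  ← same
  (b) [m²·s⁻¹] · [kg·m⁻³] = kg·m⁻¹·s⁻¹
  (c) kg·m·s⁻³·K⁻¹
Only (a) matches kg·s⁻³.

(a)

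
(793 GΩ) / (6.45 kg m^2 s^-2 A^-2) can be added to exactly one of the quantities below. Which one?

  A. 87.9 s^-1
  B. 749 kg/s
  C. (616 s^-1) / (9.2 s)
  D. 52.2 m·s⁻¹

A.

Reference: [kg·m²·s⁻³·A⁻²] / [kg·m²·s⁻²·A⁻²] = s⁻¹.
Each option:
  A. s⁻¹  ← same
  B. kg·s⁻¹
  C. [s⁻¹] / [s] = s⁻²
  D. m·s⁻¹
Only A. matches s⁻¹.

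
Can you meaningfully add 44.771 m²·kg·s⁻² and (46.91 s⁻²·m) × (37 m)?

In SI base units:
  44.771 m²·kg·s⁻²:  kg·m²·s⁻²
  (46.91 s⁻²·m) × (37 m):  [m·s⁻²] · [m] = m²·s⁻²
kg·m²·s⁻² ≠ m²·s⁻², so they cannot be added.

No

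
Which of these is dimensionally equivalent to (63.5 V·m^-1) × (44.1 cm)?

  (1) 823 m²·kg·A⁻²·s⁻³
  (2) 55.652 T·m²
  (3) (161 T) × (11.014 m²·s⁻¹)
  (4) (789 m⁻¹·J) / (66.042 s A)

(3)

Reference: [kg·m·s⁻³·A⁻¹] · [m] = kg·m²·s⁻³·A⁻¹.
Each option:
  (1) kg·m²·s⁻³·A⁻²
  (2) T·m² = Wb·m⁻²·m² = kg·m²·s⁻²·A⁻¹
  (3) [kg·s⁻²·A⁻¹] · [m²·s⁻¹] = kg·m²·s⁻³·A⁻¹  ← same
  (4) [kg·m·s⁻²] / [s·A] = kg·m·s⁻³·A⁻¹
Only (3) matches kg·m²·s⁻³·A⁻¹.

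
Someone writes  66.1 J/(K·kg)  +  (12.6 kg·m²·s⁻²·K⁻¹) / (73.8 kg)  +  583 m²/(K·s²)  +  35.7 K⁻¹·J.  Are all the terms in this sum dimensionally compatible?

No

Dimensions:
  66.1 J/(K·kg):  J·kg⁻¹·K⁻¹ = N·m·kg⁻¹·K⁻¹ = m²·s⁻²·K⁻¹
  (12.6 kg·m²·s⁻²·K⁻¹) / (73.8 kg):  [kg·m²·s⁻²·K⁻¹] / [kg] = m²·s⁻²·K⁻¹
  583 m²/(K·s²):  m²·s⁻²·K⁻¹
  35.7 K⁻¹·J:  J·K⁻¹ = N·m·K⁻¹ = kg·m²·s⁻²·K⁻¹
The terms do not share a single dimension (kg·m²·s⁻²·K⁻¹ vs m²·s⁻²·K⁻¹).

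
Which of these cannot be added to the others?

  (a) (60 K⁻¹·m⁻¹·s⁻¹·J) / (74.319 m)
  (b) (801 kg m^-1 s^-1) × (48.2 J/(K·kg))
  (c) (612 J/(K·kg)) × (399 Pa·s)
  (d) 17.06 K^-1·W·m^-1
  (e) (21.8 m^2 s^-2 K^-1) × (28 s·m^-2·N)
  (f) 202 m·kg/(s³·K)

(a)

Work out the base dimensions of each:
  (a) [kg·m·s⁻³·K⁻¹] / [m] = kg·s⁻³·K⁻¹
  (b) [kg·m⁻¹·s⁻¹] · [m²·s⁻²·K⁻¹] = kg·m·s⁻³·K⁻¹
  (c) [m²·s⁻²·K⁻¹] · [kg·m⁻¹·s⁻¹] = kg·m·s⁻³·K⁻¹
  (d) W·m⁻¹·K⁻¹ = J·s⁻¹·m⁻¹·K⁻¹ = kg·m·s⁻³·K⁻¹
  (e) [m²·s⁻²·K⁻¹] · [kg·m⁻¹·s⁻¹] = kg·m·s⁻³·K⁻¹
  (f) kg·m·s⁻³·K⁻¹
All reduce to kg·m·s⁻³·K⁻¹ except (a), which is kg·s⁻³·K⁻¹.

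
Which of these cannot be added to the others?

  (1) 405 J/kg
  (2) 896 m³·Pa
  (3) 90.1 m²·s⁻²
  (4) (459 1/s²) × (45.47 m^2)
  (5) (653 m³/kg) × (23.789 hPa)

(2)

Expand each in SI base units:
  (1) J·kg⁻¹ = N·m·kg⁻¹ = m²·s⁻²
  (2) Pa·m³ = N·m⁻²·m³ = kg·m²·s⁻²
  (3) m²·s⁻²
  (4) [s⁻²] · [m²] = m²·s⁻²
  (5) [kg⁻¹·m³] · [kg·m⁻¹·s⁻²] = m²·s⁻²
All reduce to m²·s⁻² except (2), which is kg·m²·s⁻².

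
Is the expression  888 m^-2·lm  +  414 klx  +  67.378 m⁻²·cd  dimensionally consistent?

In SI base units:
  888 m^-2·lm:  lm·m⁻² = cd·m⁻² = m⁻²·cd
  414 klx:  lx = lm·m⁻² = m⁻²·cd
  67.378 m⁻²·cd:  cd·m⁻² = m⁻²·cd
Every term reduces to m⁻²·cd.

Yes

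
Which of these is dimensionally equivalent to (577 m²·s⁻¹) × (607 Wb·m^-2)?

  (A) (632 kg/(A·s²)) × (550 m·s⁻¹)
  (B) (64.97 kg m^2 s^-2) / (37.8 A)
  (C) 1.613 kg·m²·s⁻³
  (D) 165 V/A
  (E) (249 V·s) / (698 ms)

Reference: [m²·s⁻¹] · [kg·s⁻²·A⁻¹] = kg·m²·s⁻³·A⁻¹.
Each option:
  (A) [kg·s⁻²·A⁻¹] · [m·s⁻¹] = kg·m·s⁻³·A⁻¹
  (B) [kg·m²·s⁻²] / [A] = kg·m²·s⁻²·A⁻¹
  (C) kg·m²·s⁻³
  (D) V·A⁻¹ = J·C⁻¹·A⁻¹ = kg·m²·s⁻³·A⁻²
  (E) [kg·m²·s⁻²·A⁻¹] / [s] = kg·m²·s⁻³·A⁻¹  ← same
Only (E) matches kg·m²·s⁻³·A⁻¹.

(E)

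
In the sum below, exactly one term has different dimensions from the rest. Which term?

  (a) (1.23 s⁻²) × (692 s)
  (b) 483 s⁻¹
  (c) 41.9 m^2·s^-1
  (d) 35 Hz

In SI base units:
  (a) [s⁻²] · [s] = s⁻¹
  (b) s⁻¹
  (c) m²·s⁻¹
  (d) Hz = s⁻¹
All reduce to s⁻¹ except (c), which is m²·s⁻¹.

(c)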